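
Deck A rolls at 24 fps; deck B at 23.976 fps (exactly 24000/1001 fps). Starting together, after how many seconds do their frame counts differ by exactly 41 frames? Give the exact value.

The gap grows by |24000/1001 − 24| = 24/1001 frames per second.
Time for a 41-frame gap: 41 ÷ (24/1001) = 41041/24 s.

41041/24 seconds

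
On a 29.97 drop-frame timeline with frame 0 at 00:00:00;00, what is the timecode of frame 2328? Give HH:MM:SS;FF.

00:01:17;20

Ten DF minutes hold 17982 frames, so frame 2328 lies in block 0 (frames 0–17981) with 2328 frames into that block.
The block's first minute is 1800 frames and the rest 1798 each; 2328 frames reaches minute 1, so 0 × 18 + 1 × 2 = 2 labels have been skipped so far.
Adding those back, label number 2328 + 2 = 2330 at 30 labels/s is 77 s + 20 f = 0 h 1 min 17 s frame 20, i.e. 00:01:17;20.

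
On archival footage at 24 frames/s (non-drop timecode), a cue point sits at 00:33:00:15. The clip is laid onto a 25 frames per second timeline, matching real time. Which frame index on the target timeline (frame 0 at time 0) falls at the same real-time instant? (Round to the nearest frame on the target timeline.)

frame 49516

Source frame index: (0×3600 + 33×60 + 0) × 24 + 15 = 47535.
Real time: 47535 / (24) = 15845/8 s.
Target frame: (15845/8) × (25) = 396125/8 ≈ 49515.625 → 49516.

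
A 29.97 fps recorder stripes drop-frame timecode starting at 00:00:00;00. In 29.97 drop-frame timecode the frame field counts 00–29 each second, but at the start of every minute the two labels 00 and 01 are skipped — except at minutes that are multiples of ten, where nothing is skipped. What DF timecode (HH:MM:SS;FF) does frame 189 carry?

00:00:06;09

Each 10-minute DF block holds 10 × 60 × 30 − 9 × 2 = 17982 frames. 189 ÷ 17982 → 0 full blocks, remainder 189.
Within the partial block the first minute is 1800 frames and each further minute 1798, so 0 further minute boundaries passed. Total skipped labels = 18 × 0 + 2 × 0 = 0.
Non-drop label index = 189 + 0 = 189; at 30 labels/s that is 00:00:06:09, i.e. DF 00:00:06;09.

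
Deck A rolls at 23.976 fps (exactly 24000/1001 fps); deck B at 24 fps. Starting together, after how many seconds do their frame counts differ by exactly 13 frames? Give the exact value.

The gap grows by |24 − 24000/1001| = 24/1001 frames per second.
Time for a 13-frame gap: 13 ÷ (24/1001) = 13013/24 s.

13013/24 seconds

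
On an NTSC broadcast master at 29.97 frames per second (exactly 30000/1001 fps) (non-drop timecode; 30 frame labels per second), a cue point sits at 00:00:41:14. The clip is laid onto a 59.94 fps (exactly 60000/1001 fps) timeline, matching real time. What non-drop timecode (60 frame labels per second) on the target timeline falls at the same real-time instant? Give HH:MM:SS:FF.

Source frame index: (0×3600 + 0×60 + 41) × 30 + 14 = 1244.
Real time: 1244 / (30000/1001) = 311311/7500 s.
Target frame: (311311/7500) × (60000/1001) = 2488.
At 60 labels/s: frame 2488 → 00:00:41:28.

00:00:41:28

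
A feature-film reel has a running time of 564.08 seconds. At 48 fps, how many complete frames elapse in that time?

27075 frames

Frames = 564.08 × 48 = 676896/25 ≈ 27075.8400.
Complete frames: 27075.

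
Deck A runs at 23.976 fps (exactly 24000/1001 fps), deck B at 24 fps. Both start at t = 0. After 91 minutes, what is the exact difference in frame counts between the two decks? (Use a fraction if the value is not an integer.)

1440/11 frames

91 min = 5460 s.
A emits 24000/1001 × 5460 = 1440000/11 frames; B emits 24 × 5460 = 131040.
Difference = 1440/11 frames (≈ 130.9091); B is ahead of A.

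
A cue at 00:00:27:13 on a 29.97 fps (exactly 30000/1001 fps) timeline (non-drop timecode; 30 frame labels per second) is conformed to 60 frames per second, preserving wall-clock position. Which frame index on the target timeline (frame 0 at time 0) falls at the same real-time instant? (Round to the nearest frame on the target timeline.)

Source frame index: (0×3600 + 0×60 + 27) × 30 + 13 = 823.
Real time: 823 / (30000/1001) = 823823/30000 s.
Target frame: (823823/30000) × (60) = 823823/500 ≈ 1647.646 → 1648.

frame 1648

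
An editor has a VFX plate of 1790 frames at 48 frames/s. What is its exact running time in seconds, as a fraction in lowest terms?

895/24 seconds

Running time = 1790 ÷ (48) = 1790 × 1/48 = 895/24 s.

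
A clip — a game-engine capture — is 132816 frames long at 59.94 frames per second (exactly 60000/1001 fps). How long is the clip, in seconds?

2215.8136 seconds

Running time = 132816 / (60000/1001) = 2215.8136 s.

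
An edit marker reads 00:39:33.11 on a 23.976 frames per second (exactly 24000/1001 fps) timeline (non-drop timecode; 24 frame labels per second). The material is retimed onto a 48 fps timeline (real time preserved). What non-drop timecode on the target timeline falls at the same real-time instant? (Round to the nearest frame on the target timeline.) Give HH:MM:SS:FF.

Source frame index: (0×3600 + 39×60 + 33) × 24 + 11 = 56963.
Real time: 56963 / (24000/1001) = 57019963/24000 s.
Target frame: (57019963/24000) × (48) = 57019963/500 ≈ 114039.926 → 114040.
At 48 labels/s: frame 114040 → 00:39:35:40.

00:39:35:40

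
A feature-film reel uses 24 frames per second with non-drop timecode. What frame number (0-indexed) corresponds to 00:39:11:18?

Total seconds to the label: (0 × 3600 + 39 × 60 + 11) = 2351.
Frame index = 2351 × 24 + 18 = 56442.

frame 56442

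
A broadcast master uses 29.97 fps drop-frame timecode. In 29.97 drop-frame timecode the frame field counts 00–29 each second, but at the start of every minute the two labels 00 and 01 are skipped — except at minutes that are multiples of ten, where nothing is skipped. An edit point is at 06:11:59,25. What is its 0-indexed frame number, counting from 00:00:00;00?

668927

Complete 10-minute blocks: 37, each 17982 frames → 665334.
Remaining 1 whole minute in the current block: 1800 + 0 × 1798 = 1800 frames.
Within the current minute: 59 × 30 + 25 − 2 = 1793 (labels ;00/;01 skipped at this minute). Total = 665334 + 1800 + 1793 = 668927.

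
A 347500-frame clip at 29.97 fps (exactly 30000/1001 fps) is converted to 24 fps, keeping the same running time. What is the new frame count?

Target frames = source frames × (target rate / source rate) = 347500 × (24)/(30000/1001) = 347500 × 1001/1250 = 278278.

278278 frames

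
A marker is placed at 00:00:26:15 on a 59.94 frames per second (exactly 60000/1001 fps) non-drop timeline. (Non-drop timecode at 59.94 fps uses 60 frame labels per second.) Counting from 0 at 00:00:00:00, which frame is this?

1575

Total seconds to the label: (0 × 3600 + 0 × 60 + 26) = 26.
Frame index = 26 × 60 + 15 = 1575.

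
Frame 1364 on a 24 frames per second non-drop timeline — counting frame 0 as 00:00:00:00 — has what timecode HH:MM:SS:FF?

00:00:56:20

1364 ÷ 24 = 56 full seconds, remainder 20 frames.
56 s = 0 h 0 min 56 s.
Timecode: 00:00:56:20.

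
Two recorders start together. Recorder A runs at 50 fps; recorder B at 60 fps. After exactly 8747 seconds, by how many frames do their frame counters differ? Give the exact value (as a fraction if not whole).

A emits 50 × 8747 = 437350 frames; B emits 60 × 8747 = 524820.
Difference = 87470 frames; B is ahead of A.

87470 frames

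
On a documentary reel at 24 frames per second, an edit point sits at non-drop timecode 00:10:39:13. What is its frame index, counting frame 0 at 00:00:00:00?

Total seconds to the label: (0 × 3600 + 10 × 60 + 39) = 639.
Frame index = 639 × 24 + 13 = 15349.

frame 15349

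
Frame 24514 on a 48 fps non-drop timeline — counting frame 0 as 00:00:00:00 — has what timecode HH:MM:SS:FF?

00:08:30:34

24514 ÷ 48 = 510 full seconds, remainder 34 frames.
510 s = 0 h 8 min 30 s.
Timecode: 00:08:30:34.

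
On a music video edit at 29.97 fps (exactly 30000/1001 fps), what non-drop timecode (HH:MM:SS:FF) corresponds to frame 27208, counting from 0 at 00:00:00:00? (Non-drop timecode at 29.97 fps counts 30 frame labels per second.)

27208 ÷ 30 = 906 full seconds, remainder 28 frames.
906 s = 0 h 15 min 6 s.
Timecode: 00:15:06:28.

00:15:06:28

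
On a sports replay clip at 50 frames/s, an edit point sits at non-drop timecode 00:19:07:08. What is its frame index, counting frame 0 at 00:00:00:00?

frame 57358

Total seconds to the label: (0 × 3600 + 19 × 60 + 7) = 1147.
Frame index = 1147 × 50 + 8 = 57358.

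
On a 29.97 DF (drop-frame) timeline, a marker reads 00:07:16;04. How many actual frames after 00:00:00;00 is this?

As if non-drop at 30 labels/s: (0 × 3600 + 7 × 60 + 16) × 30 + 4 = 13084.
Minute boundaries passed: 7; those not divisible by 10: 7 − 0 = 7; dropped labels = 2 × 7 = 14.
Actual frame index = 13084 − 14 = 13070.

13070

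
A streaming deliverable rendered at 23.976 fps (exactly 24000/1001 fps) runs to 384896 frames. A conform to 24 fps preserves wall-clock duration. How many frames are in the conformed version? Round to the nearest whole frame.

Frames at target rate = 384896 × (24) / (24000/1001) = 48160112/125 ≈ 385280.896.
Nearest whole frame: 385281.

385281 frames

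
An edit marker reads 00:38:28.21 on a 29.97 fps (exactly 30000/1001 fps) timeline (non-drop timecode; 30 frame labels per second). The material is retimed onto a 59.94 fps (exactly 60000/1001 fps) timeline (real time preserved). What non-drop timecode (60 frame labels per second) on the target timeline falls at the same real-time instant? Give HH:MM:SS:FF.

Source frame index: (0×3600 + 38×60 + 28) × 30 + 21 = 69261.
Real time: 69261 / (30000/1001) = 23110087/10000 s.
Target frame: (23110087/10000) × (60000/1001) = 138522.
At 60 labels/s: frame 138522 → 00:38:28:42.

00:38:28:42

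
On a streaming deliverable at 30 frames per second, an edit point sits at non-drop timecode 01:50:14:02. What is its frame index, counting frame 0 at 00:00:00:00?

Total seconds to the label: (1 × 3600 + 50 × 60 + 14) = 6614.
Frame index = 6614 × 30 + 2 = 198422.

198422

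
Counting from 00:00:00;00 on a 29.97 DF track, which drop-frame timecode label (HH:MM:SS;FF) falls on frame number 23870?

Each 10-minute DF block holds 10 × 60 × 30 − 9 × 2 = 17982 frames. 23870 ÷ 17982 → 1 full block, remainder 5888.
Within the partial block the first minute is 1800 frames and each further minute 1798, so 3 further minute boundaries passed. Total skipped labels = 18 × 1 + 2 × 3 = 24.
Non-drop label index = 23870 + 24 = 23894; at 30 labels/s that is 00:13:16:14, i.e. DF 00:13:16;14.

00:13:16;14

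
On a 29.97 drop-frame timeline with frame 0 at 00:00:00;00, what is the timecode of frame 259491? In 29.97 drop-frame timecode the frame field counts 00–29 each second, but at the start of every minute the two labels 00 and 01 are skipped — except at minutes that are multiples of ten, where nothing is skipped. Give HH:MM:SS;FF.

Ten DF minutes hold 17982 frames, so frame 259491 lies in block 14 (frames 251748–269729) with 7743 frames into that block.
The block's first minute is 1800 frames and the rest 1798 each; 7743 frames reaches minute 4, so 14 × 18 + 4 × 2 = 260 labels have been skipped so far.
Adding those back, label number 259491 + 260 = 259751 at 30 labels/s is 8658 s + 11 f = 2 h 24 min 18 s frame 11, i.e. 02:24:18;11.

02:24:18;11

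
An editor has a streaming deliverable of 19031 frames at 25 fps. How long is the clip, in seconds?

761.24 seconds

Running time = 19031 / (25) = 761.24 s.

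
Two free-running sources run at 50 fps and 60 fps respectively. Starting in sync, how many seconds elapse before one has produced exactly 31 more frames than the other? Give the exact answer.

3.1 seconds

The gap grows by |60 − 50| = 10 frames per second.
Time for a 31-frame gap: 31 ÷ (10) = 3.1 s.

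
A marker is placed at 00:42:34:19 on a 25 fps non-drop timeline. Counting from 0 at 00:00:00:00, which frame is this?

63869

Total seconds to the label: (0 × 3600 + 42 × 60 + 34) = 2554.
Frame index = 2554 × 25 + 19 = 63869.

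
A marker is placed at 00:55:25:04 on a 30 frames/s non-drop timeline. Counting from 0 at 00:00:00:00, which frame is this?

Total seconds to the label: (0 × 3600 + 55 × 60 + 25) = 3325.
Frame index = 3325 × 30 + 4 = 99754.

99754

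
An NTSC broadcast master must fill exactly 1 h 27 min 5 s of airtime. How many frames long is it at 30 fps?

156750 frames

1 h 27 min 5 s = 5225 s.
Frames = 5225 × 30 = 156750.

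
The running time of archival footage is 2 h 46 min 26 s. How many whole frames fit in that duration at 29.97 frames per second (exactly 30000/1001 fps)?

2 h 46 min 26 s = 9986 s.
Frames = 9986 × 30000/1001 = 299580000/1001 ≈ 299280.7193.
Complete frames: 299280.

299280 frames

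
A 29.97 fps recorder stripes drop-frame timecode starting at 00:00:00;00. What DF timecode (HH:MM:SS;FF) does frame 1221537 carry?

Each 10-minute DF block holds 10 × 60 × 30 − 9 × 2 = 17982 frames. 1221537 ÷ 17982 → 67 full blocks, remainder 16743.
Within the partial block the first minute is 1800 frames and each further minute 1798, so 9 further minute boundaries passed. Total skipped labels = 18 × 67 + 2 × 9 = 1224.
Non-drop label index = 1221537 + 1224 = 1222761; at 30 labels/s that is 11:19:18:21, i.e. DF 11:19:18;21.

11:19:18;21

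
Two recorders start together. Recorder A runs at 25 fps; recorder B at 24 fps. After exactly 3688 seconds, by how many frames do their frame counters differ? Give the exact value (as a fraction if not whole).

3688 frames

A emits 25 × 3688 = 92200 frames; B emits 24 × 3688 = 88512.
Difference = 3688 frames; B is behind A.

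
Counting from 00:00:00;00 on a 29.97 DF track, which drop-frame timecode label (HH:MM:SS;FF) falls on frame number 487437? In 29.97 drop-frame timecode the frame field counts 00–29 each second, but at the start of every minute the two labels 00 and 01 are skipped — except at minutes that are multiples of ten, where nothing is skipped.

Each 10-minute DF block holds 10 × 60 × 30 − 9 × 2 = 17982 frames. 487437 ÷ 17982 → 27 full blocks, remainder 1923.
Within the partial block the first minute is 1800 frames and each further minute 1798, so 1 further minute boundary passed. Total skipped labels = 18 × 27 + 2 × 1 = 488.
Non-drop label index = 487437 + 488 = 487925; at 30 labels/s that is 04:31:04:05, i.e. DF 04:31:04;05.

04:31:04;05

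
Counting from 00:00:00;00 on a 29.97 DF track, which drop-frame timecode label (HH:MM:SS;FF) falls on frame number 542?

Ten DF minutes hold 17982 frames, so frame 542 lies in block 0 (frames 0–17981) with 542 frames into that block.
The block's first minute is 1800 frames and the rest 1798 each; 542 frames reaches minute 0, so 0 × 18 + 0 × 2 = 0 labels have been skipped so far.
Adding those back, label number 542 + 0 = 542 at 30 labels/s is 18 s + 2 f = 0 h 0 min 18 s frame 2, i.e. 00:00:18;02.

00:00:18;02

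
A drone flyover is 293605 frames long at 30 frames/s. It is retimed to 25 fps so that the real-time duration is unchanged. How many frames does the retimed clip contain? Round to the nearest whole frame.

244671 frames

Frames at target rate = 293605 × (25) / (30) = 1468025/6 ≈ 244670.833.
Nearest whole frame: 244671.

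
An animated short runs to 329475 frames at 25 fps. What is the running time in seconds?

Running time = 329475 / (25) = 13179 s.

13179 seconds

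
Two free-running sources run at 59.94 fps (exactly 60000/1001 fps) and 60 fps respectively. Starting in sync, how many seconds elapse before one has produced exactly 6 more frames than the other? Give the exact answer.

The gap grows by |60 − 60000/1001| = 60/1001 frames per second.
Time for a 6-frame gap: 6 ÷ (60/1001) = 100.1 s.

100.1 seconds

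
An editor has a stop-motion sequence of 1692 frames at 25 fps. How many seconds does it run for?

Running time = 1692 / (25) = 67.68 s.

67.68 seconds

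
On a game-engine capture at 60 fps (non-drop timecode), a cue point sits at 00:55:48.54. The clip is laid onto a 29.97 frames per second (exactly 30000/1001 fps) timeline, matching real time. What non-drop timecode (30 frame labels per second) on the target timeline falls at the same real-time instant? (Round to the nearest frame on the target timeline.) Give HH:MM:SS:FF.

Source frame index: (0×3600 + 55×60 + 48) × 60 + 54 = 200934.
Real time: 200934 / (60) = 33489/10 s.
Target frame: (33489/10) × (30000/1001) = 100467000/1001 ≈ 100366.633 → 100367.
At 30 labels/s: frame 100367 → 00:55:45:17.

00:55:45:17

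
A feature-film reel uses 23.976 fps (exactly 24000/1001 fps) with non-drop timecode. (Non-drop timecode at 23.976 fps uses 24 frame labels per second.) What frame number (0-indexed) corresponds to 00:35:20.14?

Total seconds to the label: (0 × 3600 + 35 × 60 + 20) = 2120.
Frame index = 2120 × 24 + 14 = 50894.

frame 50894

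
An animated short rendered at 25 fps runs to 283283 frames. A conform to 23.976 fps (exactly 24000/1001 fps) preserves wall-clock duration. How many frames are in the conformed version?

Target frames = source frames × (target rate / source rate) = 283283 × (24000/1001)/(25) = 283283 × 960/1001 = 271680.

271680 frames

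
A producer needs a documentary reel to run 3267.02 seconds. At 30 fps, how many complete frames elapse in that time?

98010 frames

Frames = 3267.02 × 30 = 490053/5 ≈ 98010.6000.
Complete frames: 98010.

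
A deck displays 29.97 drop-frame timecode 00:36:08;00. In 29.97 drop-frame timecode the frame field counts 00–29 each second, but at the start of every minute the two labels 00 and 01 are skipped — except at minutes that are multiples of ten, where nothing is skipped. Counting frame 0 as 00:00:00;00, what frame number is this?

64974

Complete 10-minute blocks: 3, each 17982 frames → 53946.
Remaining 6 whole minutes in the current block: 1800 + 5 × 1798 = 10790 frames.
Within the current minute: 8 × 30 + 0 − 2 = 238 (labels ;00/;01 skipped at this minute). Total = 53946 + 10790 + 238 = 64974.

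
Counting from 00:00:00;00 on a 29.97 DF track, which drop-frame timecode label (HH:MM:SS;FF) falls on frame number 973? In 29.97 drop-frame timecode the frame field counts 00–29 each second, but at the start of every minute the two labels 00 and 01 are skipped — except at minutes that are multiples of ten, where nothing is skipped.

Ten DF minutes hold 17982 frames, so frame 973 lies in block 0 (frames 0–17981) with 973 frames into that block.
The block's first minute is 1800 frames and the rest 1798 each; 973 frames reaches minute 0, so 0 × 18 + 0 × 2 = 0 labels have been skipped so far.
Adding those back, label number 973 + 0 = 973 at 30 labels/s is 32 s + 13 f = 0 h 0 min 32 s frame 13, i.e. 00:00:32;13.

00:00:32;13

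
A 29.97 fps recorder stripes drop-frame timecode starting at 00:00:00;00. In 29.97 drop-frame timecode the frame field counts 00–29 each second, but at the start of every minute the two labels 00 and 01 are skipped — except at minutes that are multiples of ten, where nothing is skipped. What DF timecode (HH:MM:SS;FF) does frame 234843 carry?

02:10:35;27

Ten DF minutes hold 17982 frames, so frame 234843 lies in block 13 (frames 233766–251747) with 1077 frames into that block.
The block's first minute is 1800 frames and the rest 1798 each; 1077 frames reaches minute 0, so 13 × 18 + 0 × 2 = 234 labels have been skipped so far.
Adding those back, label number 234843 + 234 = 235077 at 30 labels/s is 7835 s + 27 f = 2 h 10 min 35 s frame 27, i.e. 02:10:35;27.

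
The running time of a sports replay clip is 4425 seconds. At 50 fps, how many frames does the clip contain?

221250 frames

Frames = 4425 × 50 = 221250.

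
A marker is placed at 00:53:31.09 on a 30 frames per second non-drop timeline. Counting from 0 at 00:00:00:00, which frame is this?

frame 96339

Total seconds to the label: (0 × 3600 + 53 × 60 + 31) = 3211.
Frame index = 3211 × 30 + 9 = 96339.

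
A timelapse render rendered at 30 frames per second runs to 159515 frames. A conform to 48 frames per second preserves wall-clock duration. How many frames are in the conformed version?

Target frames = source frames × (target rate / source rate) = 159515 × (48)/(30) = 159515 × 8/5 = 255224.

255224 frames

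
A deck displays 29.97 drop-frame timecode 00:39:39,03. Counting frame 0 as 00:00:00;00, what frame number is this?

71301

As if non-drop at 30 labels/s: (0 × 3600 + 39 × 60 + 39) × 30 + 3 = 71373.
Minute boundaries passed: 39; those not divisible by 10: 39 − 3 = 36; dropped labels = 2 × 36 = 72.
Actual frame index = 71373 − 72 = 71301.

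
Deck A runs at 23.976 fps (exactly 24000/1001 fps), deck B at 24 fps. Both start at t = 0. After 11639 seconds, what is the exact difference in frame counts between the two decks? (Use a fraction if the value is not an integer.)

A emits 24000/1001 × 11639 = 279336000/1001 frames; B emits 24 × 11639 = 279336.
Difference = 279336/1001 frames (≈ 279.0569); B is ahead of A.

279336/1001 frames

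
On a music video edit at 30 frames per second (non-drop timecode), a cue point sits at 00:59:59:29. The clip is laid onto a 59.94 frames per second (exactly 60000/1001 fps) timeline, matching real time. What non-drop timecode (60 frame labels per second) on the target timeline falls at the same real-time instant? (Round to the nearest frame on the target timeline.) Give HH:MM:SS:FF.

Source frame index: (0×3600 + 59×60 + 59) × 30 + 29 = 107999.
Real time: 107999 / (30) = 107999/30 s.
Target frame: (107999/30) × (60000/1001) = 215998000/1001 ≈ 215782.218 → 215782.
At 60 labels/s: frame 215782 → 00:59:56:22.

00:59:56:22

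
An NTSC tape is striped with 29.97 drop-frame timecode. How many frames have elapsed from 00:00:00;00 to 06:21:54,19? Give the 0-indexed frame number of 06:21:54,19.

686753

As if non-drop at 30 labels/s: (6 × 3600 + 21 × 60 + 54) × 30 + 19 = 687439.
Minute boundaries passed: 381; those not divisible by 10: 381 − 38 = 343; dropped labels = 2 × 343 = 686.
Actual frame index = 687439 − 686 = 686753.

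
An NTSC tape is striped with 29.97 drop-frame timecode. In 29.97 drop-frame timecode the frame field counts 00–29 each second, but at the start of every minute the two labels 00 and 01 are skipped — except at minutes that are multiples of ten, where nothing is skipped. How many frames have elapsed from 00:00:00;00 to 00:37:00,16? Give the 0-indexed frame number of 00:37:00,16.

66548

As if non-drop at 30 labels/s: (0 × 3600 + 37 × 60 + 0) × 30 + 16 = 66616.
Minute boundaries passed: 37; those not divisible by 10: 37 − 3 = 34; dropped labels = 2 × 34 = 68.
Actual frame index = 66616 − 68 = 66548.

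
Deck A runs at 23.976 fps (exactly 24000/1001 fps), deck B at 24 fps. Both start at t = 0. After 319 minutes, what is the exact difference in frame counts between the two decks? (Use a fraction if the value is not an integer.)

41760/91 frames

319 min = 19140 s.
A emits 24000/1001 × 19140 = 41760000/91 frames; B emits 24 × 19140 = 459360.
Difference = 41760/91 frames (≈ 458.9011); B is ahead of A.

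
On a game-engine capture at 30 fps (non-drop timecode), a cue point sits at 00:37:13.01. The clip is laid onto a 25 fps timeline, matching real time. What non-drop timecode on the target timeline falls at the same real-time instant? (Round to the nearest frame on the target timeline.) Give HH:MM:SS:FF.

Source frame index: (0×3600 + 37×60 + 13) × 30 + 1 = 66991.
Real time: 66991 / (30) = 66991/30 s.
Target frame: (66991/30) × (25) = 334955/6 ≈ 55825.833 → 55826.
At 25 labels/s: frame 55826 → 00:37:13:01.

00:37:13:01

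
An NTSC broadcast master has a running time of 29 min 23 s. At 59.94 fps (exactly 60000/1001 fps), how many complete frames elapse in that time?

29 min 23 s = 1763 s.
Frames = 1763 × 60000/1001 = 105780000/1001 ≈ 105674.3257.
Complete frames: 105674.

105674 frames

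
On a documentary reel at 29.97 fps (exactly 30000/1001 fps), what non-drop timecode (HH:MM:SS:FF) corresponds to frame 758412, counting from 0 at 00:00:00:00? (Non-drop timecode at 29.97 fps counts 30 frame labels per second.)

07:01:20:12

758412 ÷ 30 = 25280 full seconds, remainder 12 frames.
25280 s = 7 h 1 min 20 s.
Timecode: 07:01:20:12.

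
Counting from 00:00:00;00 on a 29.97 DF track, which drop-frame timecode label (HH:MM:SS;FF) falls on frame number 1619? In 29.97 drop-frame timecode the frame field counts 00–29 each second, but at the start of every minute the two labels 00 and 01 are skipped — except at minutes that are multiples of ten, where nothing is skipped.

00:00:53;29

Each 10-minute DF block holds 10 × 60 × 30 − 9 × 2 = 17982 frames. 1619 ÷ 17982 → 0 full blocks, remainder 1619.
Within the partial block the first minute is 1800 frames and each further minute 1798, so 0 further minute boundaries passed. Total skipped labels = 18 × 0 + 2 × 0 = 0.
Non-drop label index = 1619 + 0 = 1619; at 30 labels/s that is 00:00:53:29, i.e. DF 00:00:53;29.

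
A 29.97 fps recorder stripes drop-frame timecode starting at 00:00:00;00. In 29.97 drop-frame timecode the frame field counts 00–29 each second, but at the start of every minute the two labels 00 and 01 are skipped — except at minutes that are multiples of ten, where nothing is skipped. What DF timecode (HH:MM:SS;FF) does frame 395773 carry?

03:40:05;19

Each 10-minute DF block holds 10 × 60 × 30 − 9 × 2 = 17982 frames. 395773 ÷ 17982 → 22 full blocks, remainder 169.
Within the partial block the first minute is 1800 frames and each further minute 1798, so 0 further minute boundaries passed. Total skipped labels = 18 × 22 + 2 × 0 = 396.
Non-drop label index = 395773 + 396 = 396169; at 30 labels/s that is 03:40:05:19, i.e. DF 03:40:05;19.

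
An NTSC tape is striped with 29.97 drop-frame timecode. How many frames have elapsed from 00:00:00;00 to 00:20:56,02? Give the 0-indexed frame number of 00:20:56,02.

37646

Complete 10-minute blocks: 2, each 17982 frames → 35964.
Remaining 0 whole minutes in the current block: 0 frames.
Within the current minute: 56 × 30 + 2 = 1682. Total = 35964 + 0 + 1682 = 37646.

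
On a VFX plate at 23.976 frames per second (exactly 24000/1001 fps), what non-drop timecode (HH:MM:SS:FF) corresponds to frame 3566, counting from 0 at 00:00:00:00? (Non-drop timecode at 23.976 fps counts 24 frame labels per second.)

3566 ÷ 24 = 148 full seconds, remainder 14 frames.
148 s = 0 h 2 min 28 s.
Timecode: 00:02:28:14.

00:02:28:14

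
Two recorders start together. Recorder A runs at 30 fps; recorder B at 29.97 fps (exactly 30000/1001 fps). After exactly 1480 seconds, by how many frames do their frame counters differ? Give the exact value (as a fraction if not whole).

44400/1001 frames

A emits 30 × 1480 = 44400 frames; B emits 30000/1001 × 1480 = 44400000/1001.
Difference = 44400/1001 frames (≈ 44.3556); B is behind A.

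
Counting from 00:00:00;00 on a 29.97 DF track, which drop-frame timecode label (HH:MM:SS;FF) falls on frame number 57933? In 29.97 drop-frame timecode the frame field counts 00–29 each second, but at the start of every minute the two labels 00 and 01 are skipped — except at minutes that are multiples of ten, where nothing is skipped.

00:32:13;01

Each 10-minute DF block holds 10 × 60 × 30 − 9 × 2 = 17982 frames. 57933 ÷ 17982 → 3 full blocks, remainder 3987.
Within the partial block the first minute is 1800 frames and each further minute 1798, so 2 further minute boundaries passed. Total skipped labels = 18 × 3 + 2 × 2 = 58.
Non-drop label index = 57933 + 58 = 57991; at 30 labels/s that is 00:32:13:01, i.e. DF 00:32:13;01.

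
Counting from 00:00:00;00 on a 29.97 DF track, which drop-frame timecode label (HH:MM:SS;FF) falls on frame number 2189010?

Each 10-minute DF block holds 10 × 60 × 30 − 9 × 2 = 17982 frames. 2189010 ÷ 17982 → 121 full blocks, remainder 13188.
Within the partial block the first minute is 1800 frames and each further minute 1798, so 7 further minute boundaries passed. Total skipped labels = 18 × 121 + 2 × 7 = 2192.
Non-drop label index = 2189010 + 2192 = 2191202; at 30 labels/s that is 20:17:20:02, i.e. DF 20:17:20;02.

20:17:20;02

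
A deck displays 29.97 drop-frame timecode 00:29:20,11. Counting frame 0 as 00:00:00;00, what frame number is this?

52757

Complete 10-minute blocks: 2, each 17982 frames → 35964.
Remaining 9 whole minutes in the current block: 1800 + 8 × 1798 = 16184 frames.
Within the current minute: 20 × 30 + 11 − 2 = 609 (labels ;00/;01 skipped at this minute). Total = 35964 + 16184 + 609 = 52757.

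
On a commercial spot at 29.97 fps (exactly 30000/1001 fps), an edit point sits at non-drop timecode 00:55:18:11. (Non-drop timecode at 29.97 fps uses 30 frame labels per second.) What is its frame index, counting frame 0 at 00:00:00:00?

frame 99551

Total seconds to the label: (0 × 3600 + 55 × 60 + 18) = 3318.
Frame index = 3318 × 30 + 11 = 99551.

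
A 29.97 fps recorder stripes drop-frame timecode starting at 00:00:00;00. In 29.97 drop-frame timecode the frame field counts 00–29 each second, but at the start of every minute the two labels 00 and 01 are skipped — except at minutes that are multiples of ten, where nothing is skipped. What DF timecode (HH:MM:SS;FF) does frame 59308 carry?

Ten DF minutes hold 17982 frames, so frame 59308 lies in block 3 (frames 53946–71927) with 5362 frames into that block.
The block's first minute is 1800 frames and the rest 1798 each; 5362 frames reaches minute 2, so 3 × 18 + 2 × 2 = 58 labels have been skipped so far.
Adding those back, label number 59308 + 58 = 59366 at 30 labels/s is 1978 s + 26 f = 0 h 32 min 58 s frame 26, i.e. 00:32:58;26.

00:32:58;26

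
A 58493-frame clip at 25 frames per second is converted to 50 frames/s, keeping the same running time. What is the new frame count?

Target frames = source frames × (target rate / source rate) = 58493 × (50)/(25) = 58493 × 2 = 116986.

116986 frames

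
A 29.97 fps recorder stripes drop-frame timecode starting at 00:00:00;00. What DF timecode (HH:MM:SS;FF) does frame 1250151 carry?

11:35:13;13

Each 10-minute DF block holds 10 × 60 × 30 − 9 × 2 = 17982 frames. 1250151 ÷ 17982 → 69 full blocks, remainder 9393.
Within the partial block the first minute is 1800 frames and each further minute 1798, so 5 further minute boundaries passed. Total skipped labels = 18 × 69 + 2 × 5 = 1252.
Non-drop label index = 1250151 + 1252 = 1251403; at 30 labels/s that is 11:35:13:13, i.e. DF 11:35:13;13.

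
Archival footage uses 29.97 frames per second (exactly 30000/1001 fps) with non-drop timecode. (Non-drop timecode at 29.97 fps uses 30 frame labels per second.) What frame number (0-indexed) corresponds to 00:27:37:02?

49712

Total seconds to the label: (0 × 3600 + 27 × 60 + 37) = 1657.
Frame index = 1657 × 30 + 2 = 49712.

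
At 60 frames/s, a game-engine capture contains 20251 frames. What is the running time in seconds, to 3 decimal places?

337.517 seconds

Running time = 20251 × 1/60 = 20251/60 s ≈ 337.517 s.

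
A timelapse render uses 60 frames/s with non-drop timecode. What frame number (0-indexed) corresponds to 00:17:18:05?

62285

Total seconds to the label: (0 × 3600 + 17 × 60 + 18) = 1038.
Frame index = 1038 × 60 + 5 = 62285.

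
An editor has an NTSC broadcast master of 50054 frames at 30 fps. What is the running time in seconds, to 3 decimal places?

Running time = 50054 × 1/30 = 25027/15 s ≈ 1668.467 s.

1668.467 seconds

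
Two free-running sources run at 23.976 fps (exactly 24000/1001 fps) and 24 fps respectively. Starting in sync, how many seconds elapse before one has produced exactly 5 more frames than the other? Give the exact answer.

The gap grows by |24 − 24000/1001| = 24/1001 frames per second.
Time for a 5-frame gap: 5 ÷ (24/1001) = 5005/24 s.

5005/24 seconds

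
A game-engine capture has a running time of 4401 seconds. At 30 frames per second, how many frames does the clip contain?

132030 frames

Frames = 4401 × 30 = 132030.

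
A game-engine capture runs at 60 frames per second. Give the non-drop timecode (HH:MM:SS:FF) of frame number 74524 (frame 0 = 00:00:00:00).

74524 ÷ 60 = 1242 full seconds, remainder 4 frames.
1242 s = 0 h 20 min 42 s.
Timecode: 00:20:42:04.

00:20:42:04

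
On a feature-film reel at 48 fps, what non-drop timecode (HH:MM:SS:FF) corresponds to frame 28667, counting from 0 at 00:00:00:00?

00:09:57:11

28667 ÷ 48 = 597 full seconds, remainder 11 frames.
597 s = 0 h 9 min 57 s.
Timecode: 00:09:57:11.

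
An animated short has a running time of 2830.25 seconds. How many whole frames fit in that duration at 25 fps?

Frames = 2830.25 × 25 = 283025/4 ≈ 70756.2500.
Complete frames: 70756.

70756 frames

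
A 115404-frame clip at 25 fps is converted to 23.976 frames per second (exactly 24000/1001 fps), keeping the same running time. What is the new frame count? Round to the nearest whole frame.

110677 frames

Frames at target rate = 115404 × (24000/1001) / (25) = 110787840/1001 ≈ 110677.163.
Nearest whole frame: 110677.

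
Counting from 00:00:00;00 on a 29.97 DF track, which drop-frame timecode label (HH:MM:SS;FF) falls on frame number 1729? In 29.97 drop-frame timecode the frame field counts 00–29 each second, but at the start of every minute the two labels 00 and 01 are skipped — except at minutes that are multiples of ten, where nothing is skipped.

00:00:57;19

Ten DF minutes hold 17982 frames, so frame 1729 lies in block 0 (frames 0–17981) with 1729 frames into that block.
The block's first minute is 1800 frames and the rest 1798 each; 1729 frames reaches minute 0, so 0 × 18 + 0 × 2 = 0 labels have been skipped so far.
Adding those back, label number 1729 + 0 = 1729 at 30 labels/s is 57 s + 19 f = 0 h 0 min 57 s frame 19, i.e. 00:00:57;19.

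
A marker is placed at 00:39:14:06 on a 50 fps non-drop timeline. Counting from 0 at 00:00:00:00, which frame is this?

Total seconds to the label: (0 × 3600 + 39 × 60 + 14) = 2354.
Frame index = 2354 × 50 + 6 = 117706.

frame 117706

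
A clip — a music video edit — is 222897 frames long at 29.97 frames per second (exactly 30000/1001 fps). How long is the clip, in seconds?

Running time = 222897 / (30000/1001) = 7437.3299 s.

7437.3299 seconds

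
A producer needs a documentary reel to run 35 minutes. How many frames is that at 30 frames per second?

63000 frames

35 min = 2100 s.
Frames = 2100 × 30 = 63000.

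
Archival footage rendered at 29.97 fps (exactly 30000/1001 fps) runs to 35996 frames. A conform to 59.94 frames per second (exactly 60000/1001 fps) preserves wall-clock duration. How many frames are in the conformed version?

71992 frames

Target frames = source frames × (target rate / source rate) = 35996 × (60000/1001)/(30000/1001) = 35996 × 2 = 71992.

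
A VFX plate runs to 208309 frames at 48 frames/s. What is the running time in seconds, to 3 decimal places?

Running time = 208309 × 1/48 = 208309/48 s ≈ 4339.771 s.

4339.771 seconds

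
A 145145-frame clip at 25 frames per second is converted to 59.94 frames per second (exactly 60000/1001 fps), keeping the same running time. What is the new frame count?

Target frames = source frames × (target rate / source rate) = 145145 × (60000/1001)/(25) = 145145 × 2400/1001 = 348000.

348000 frames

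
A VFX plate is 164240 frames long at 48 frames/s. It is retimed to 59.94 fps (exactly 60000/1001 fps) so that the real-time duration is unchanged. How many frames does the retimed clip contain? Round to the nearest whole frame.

205095 frames

Frames at target rate = 164240 × (60000/1001) / (48) = 205300000/1001 ≈ 205094.905.
Nearest whole frame: 205095.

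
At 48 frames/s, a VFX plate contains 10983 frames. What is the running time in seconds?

228.8125 seconds

Running time = 10983 / (48) = 228.8125 s.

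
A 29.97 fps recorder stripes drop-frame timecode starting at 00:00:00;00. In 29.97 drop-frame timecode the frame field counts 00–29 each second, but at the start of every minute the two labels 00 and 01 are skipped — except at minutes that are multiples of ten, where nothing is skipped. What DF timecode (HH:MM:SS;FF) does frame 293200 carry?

02:43:03;04

Each 10-minute DF block holds 10 × 60 × 30 − 9 × 2 = 17982 frames. 293200 ÷ 17982 → 16 full blocks, remainder 5488.
Within the partial block the first minute is 1800 frames and each further minute 1798, so 3 further minute boundaries passed. Total skipped labels = 18 × 16 + 2 × 3 = 294.
Non-drop label index = 293200 + 294 = 293494; at 30 labels/s that is 02:43:03:04, i.e. DF 02:43:03;04.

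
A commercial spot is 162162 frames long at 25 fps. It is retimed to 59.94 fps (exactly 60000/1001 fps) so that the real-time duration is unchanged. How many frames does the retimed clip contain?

388800 frames

Target frames = source frames × (target rate / source rate) = 162162 × (60000/1001)/(25) = 162162 × 2400/1001 = 388800.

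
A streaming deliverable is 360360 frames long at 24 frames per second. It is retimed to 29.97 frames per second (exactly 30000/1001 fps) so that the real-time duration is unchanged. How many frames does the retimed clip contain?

Target frames = source frames × (target rate / source rate) = 360360 × (30000/1001)/(24) = 360360 × 1250/1001 = 450000.

450000 frames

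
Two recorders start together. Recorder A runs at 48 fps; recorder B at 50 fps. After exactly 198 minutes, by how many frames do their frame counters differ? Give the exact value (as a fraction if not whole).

198 min = 11880 s.
A emits 48 × 11880 = 570240 frames; B emits 50 × 11880 = 594000.
Difference = 23760 frames; B is ahead of A.

23760 frames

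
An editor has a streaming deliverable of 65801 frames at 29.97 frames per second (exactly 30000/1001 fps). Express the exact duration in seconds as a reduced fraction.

Running time = 65801 ÷ (30000/1001) = 65801 × 1001/30000 = 65866801/30000 s.

65866801/30000 seconds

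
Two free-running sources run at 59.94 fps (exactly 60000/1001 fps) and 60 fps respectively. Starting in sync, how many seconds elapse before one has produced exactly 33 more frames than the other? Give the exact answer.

The gap grows by |60 − 60000/1001| = 60/1001 frames per second.
Time for a 33-frame gap: 33 ÷ (60/1001) = 550.55 s.

550.55 seconds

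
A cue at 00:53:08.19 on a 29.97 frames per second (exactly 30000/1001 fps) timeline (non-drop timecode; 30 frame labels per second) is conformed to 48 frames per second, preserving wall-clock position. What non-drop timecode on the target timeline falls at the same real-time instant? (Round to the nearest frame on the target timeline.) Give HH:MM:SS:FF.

Source frame index: (0×3600 + 53×60 + 8) × 30 + 19 = 95659.
Real time: 95659 / (30000/1001) = 95754659/30000 s.
Target frame: (95754659/30000) × (48) = 95754659/625 ≈ 153207.454 → 153207.
At 48 labels/s: frame 153207 → 00:53:11:39.

00:53:11:39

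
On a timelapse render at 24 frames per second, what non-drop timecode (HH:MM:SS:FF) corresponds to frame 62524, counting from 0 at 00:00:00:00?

62524 ÷ 24 = 2605 full seconds, remainder 4 frames.
2605 s = 0 h 43 min 25 s.
Timecode: 00:43:25:04.

00:43:25:04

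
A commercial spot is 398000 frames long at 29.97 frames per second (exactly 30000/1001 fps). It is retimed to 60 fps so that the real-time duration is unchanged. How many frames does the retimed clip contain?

796796 frames

Target frames = source frames × (target rate / source rate) = 398000 × (60)/(30000/1001) = 398000 × 1001/500 = 796796.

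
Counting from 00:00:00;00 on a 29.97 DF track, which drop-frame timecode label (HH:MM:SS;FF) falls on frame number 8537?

Ten DF minutes hold 17982 frames, so frame 8537 lies in block 0 (frames 0–17981) with 8537 frames into that block.
The block's first minute is 1800 frames and the rest 1798 each; 8537 frames reaches minute 4, so 0 × 18 + 4 × 2 = 8 labels have been skipped so far.
Adding those back, label number 8537 + 8 = 8545 at 30 labels/s is 284 s + 25 f = 0 h 4 min 44 s frame 25, i.e. 00:04:44;25.

00:04:44;25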